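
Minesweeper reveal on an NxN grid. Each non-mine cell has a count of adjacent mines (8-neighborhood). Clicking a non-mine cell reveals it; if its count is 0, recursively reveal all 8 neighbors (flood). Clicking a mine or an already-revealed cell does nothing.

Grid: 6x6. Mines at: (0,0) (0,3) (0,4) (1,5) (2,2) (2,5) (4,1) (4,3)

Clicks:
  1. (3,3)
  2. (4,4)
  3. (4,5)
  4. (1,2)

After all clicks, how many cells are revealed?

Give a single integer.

Click 1 (3,3) count=2: revealed 1 new [(3,3)] -> total=1
Click 2 (4,4) count=1: revealed 1 new [(4,4)] -> total=2
Click 3 (4,5) count=0: revealed 5 new [(3,4) (3,5) (4,5) (5,4) (5,5)] -> total=7
Click 4 (1,2) count=2: revealed 1 new [(1,2)] -> total=8

Answer: 8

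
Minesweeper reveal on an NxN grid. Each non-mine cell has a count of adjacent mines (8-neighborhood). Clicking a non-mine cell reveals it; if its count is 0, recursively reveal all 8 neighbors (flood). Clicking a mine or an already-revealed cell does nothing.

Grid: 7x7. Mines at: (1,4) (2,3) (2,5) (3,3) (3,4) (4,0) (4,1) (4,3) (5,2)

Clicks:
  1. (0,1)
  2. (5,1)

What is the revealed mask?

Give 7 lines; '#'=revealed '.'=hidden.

Click 1 (0,1) count=0: revealed 14 new [(0,0) (0,1) (0,2) (0,3) (1,0) (1,1) (1,2) (1,3) (2,0) (2,1) (2,2) (3,0) (3,1) (3,2)] -> total=14
Click 2 (5,1) count=3: revealed 1 new [(5,1)] -> total=15

Answer: ####...
####...
###....
###....
.......
.#.....
.......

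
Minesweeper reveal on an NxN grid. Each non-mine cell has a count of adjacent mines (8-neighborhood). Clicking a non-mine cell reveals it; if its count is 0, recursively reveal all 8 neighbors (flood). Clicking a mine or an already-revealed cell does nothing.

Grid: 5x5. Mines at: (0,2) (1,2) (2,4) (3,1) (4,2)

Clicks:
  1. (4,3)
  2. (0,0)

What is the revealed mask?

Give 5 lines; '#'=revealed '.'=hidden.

Click 1 (4,3) count=1: revealed 1 new [(4,3)] -> total=1
Click 2 (0,0) count=0: revealed 6 new [(0,0) (0,1) (1,0) (1,1) (2,0) (2,1)] -> total=7

Answer: ##...
##...
##...
.....
...#.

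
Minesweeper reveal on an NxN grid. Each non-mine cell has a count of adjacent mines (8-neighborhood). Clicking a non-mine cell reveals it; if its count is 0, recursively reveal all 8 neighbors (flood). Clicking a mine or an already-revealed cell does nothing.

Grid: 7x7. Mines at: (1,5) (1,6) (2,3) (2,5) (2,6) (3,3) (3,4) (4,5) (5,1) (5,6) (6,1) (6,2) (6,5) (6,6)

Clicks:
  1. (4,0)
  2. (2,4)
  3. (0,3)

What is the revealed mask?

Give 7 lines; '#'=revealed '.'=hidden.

Click 1 (4,0) count=1: revealed 1 new [(4,0)] -> total=1
Click 2 (2,4) count=5: revealed 1 new [(2,4)] -> total=2
Click 3 (0,3) count=0: revealed 18 new [(0,0) (0,1) (0,2) (0,3) (0,4) (1,0) (1,1) (1,2) (1,3) (1,4) (2,0) (2,1) (2,2) (3,0) (3,1) (3,2) (4,1) (4,2)] -> total=20

Answer: #####..
#####..
###.#..
###....
###....
.......
.......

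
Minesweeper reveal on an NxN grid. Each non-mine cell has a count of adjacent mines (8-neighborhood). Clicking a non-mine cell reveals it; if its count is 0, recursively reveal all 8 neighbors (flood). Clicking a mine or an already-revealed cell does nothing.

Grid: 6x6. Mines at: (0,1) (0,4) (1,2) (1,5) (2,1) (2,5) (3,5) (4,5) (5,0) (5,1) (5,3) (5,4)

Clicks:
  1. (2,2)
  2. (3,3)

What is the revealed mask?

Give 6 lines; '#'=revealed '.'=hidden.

Click 1 (2,2) count=2: revealed 1 new [(2,2)] -> total=1
Click 2 (3,3) count=0: revealed 8 new [(2,3) (2,4) (3,2) (3,3) (3,4) (4,2) (4,3) (4,4)] -> total=9

Answer: ......
......
..###.
..###.
..###.
......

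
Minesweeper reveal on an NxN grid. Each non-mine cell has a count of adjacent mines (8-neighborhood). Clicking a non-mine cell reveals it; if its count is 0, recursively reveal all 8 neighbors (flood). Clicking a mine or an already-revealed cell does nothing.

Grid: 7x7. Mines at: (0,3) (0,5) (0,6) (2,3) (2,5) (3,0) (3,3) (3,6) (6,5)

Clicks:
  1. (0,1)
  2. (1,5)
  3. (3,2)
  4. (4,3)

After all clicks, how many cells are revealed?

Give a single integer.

Answer: 12

Derivation:
Click 1 (0,1) count=0: revealed 9 new [(0,0) (0,1) (0,2) (1,0) (1,1) (1,2) (2,0) (2,1) (2,2)] -> total=9
Click 2 (1,5) count=3: revealed 1 new [(1,5)] -> total=10
Click 3 (3,2) count=2: revealed 1 new [(3,2)] -> total=11
Click 4 (4,3) count=1: revealed 1 new [(4,3)] -> total=12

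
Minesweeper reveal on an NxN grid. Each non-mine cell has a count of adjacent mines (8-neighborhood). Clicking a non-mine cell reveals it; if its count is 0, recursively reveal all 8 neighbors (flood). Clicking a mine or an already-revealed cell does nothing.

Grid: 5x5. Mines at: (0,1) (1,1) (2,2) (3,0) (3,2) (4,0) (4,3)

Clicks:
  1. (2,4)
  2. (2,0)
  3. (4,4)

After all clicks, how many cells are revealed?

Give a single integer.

Answer: 12

Derivation:
Click 1 (2,4) count=0: revealed 10 new [(0,2) (0,3) (0,4) (1,2) (1,3) (1,4) (2,3) (2,4) (3,3) (3,4)] -> total=10
Click 2 (2,0) count=2: revealed 1 new [(2,0)] -> total=11
Click 3 (4,4) count=1: revealed 1 new [(4,4)] -> total=12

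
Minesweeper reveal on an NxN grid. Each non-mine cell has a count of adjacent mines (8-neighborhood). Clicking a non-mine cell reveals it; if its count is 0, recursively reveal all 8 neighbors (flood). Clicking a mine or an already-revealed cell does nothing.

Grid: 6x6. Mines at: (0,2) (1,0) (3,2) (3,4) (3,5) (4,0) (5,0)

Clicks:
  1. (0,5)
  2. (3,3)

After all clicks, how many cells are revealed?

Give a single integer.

Click 1 (0,5) count=0: revealed 9 new [(0,3) (0,4) (0,5) (1,3) (1,4) (1,5) (2,3) (2,4) (2,5)] -> total=9
Click 2 (3,3) count=2: revealed 1 new [(3,3)] -> total=10

Answer: 10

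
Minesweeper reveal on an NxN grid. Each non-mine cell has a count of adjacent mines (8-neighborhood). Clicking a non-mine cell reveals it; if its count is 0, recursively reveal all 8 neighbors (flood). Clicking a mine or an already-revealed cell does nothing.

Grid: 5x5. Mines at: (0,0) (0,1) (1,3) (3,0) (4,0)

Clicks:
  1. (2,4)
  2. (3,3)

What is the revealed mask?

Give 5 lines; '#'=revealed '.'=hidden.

Click 1 (2,4) count=1: revealed 1 new [(2,4)] -> total=1
Click 2 (3,3) count=0: revealed 11 new [(2,1) (2,2) (2,3) (3,1) (3,2) (3,3) (3,4) (4,1) (4,2) (4,3) (4,4)] -> total=12

Answer: .....
.....
.####
.####
.####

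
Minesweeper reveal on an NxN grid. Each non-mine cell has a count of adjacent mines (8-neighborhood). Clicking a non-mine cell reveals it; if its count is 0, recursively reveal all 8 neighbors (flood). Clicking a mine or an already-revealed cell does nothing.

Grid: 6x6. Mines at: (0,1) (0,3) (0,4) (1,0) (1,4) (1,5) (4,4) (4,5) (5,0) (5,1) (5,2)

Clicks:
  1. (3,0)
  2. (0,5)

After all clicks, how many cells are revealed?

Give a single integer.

Click 1 (3,0) count=0: revealed 15 new [(1,1) (1,2) (1,3) (2,0) (2,1) (2,2) (2,3) (3,0) (3,1) (3,2) (3,3) (4,0) (4,1) (4,2) (4,3)] -> total=15
Click 2 (0,5) count=3: revealed 1 new [(0,5)] -> total=16

Answer: 16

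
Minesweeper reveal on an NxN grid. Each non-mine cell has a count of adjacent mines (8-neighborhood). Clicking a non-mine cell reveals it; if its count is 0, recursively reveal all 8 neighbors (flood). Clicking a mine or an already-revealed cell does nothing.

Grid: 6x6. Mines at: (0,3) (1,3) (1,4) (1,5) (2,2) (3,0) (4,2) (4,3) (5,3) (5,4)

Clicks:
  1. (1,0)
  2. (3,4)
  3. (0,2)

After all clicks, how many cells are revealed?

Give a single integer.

Answer: 9

Derivation:
Click 1 (1,0) count=0: revealed 8 new [(0,0) (0,1) (0,2) (1,0) (1,1) (1,2) (2,0) (2,1)] -> total=8
Click 2 (3,4) count=1: revealed 1 new [(3,4)] -> total=9
Click 3 (0,2) count=2: revealed 0 new [(none)] -> total=9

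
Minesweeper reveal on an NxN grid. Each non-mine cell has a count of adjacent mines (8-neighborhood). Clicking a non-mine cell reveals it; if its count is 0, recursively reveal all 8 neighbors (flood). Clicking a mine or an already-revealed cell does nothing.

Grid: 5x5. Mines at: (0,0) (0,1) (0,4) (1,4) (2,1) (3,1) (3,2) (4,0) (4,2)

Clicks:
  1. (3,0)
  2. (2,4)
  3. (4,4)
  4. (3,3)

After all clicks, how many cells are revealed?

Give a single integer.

Click 1 (3,0) count=3: revealed 1 new [(3,0)] -> total=1
Click 2 (2,4) count=1: revealed 1 new [(2,4)] -> total=2
Click 3 (4,4) count=0: revealed 5 new [(2,3) (3,3) (3,4) (4,3) (4,4)] -> total=7
Click 4 (3,3) count=2: revealed 0 new [(none)] -> total=7

Answer: 7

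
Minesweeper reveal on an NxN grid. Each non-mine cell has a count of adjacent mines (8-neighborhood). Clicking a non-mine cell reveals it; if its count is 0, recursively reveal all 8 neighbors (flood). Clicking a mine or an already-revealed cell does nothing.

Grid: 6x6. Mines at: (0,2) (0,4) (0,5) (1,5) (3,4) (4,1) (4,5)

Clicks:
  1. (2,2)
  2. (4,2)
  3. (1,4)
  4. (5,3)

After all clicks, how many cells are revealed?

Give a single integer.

Answer: 21

Derivation:
Click 1 (2,2) count=0: revealed 14 new [(0,0) (0,1) (1,0) (1,1) (1,2) (1,3) (2,0) (2,1) (2,2) (2,3) (3,0) (3,1) (3,2) (3,3)] -> total=14
Click 2 (4,2) count=1: revealed 1 new [(4,2)] -> total=15
Click 3 (1,4) count=3: revealed 1 new [(1,4)] -> total=16
Click 4 (5,3) count=0: revealed 5 new [(4,3) (4,4) (5,2) (5,3) (5,4)] -> total=21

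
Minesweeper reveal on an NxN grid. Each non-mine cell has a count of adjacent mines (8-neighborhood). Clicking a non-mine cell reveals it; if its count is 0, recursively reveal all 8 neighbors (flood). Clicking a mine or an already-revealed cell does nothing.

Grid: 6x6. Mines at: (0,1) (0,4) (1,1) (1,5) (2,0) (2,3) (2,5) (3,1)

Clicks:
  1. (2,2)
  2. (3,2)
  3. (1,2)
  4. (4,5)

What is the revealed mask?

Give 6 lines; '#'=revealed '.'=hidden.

Answer: ......
..#...
..#...
..####
######
######

Derivation:
Click 1 (2,2) count=3: revealed 1 new [(2,2)] -> total=1
Click 2 (3,2) count=2: revealed 1 new [(3,2)] -> total=2
Click 3 (1,2) count=3: revealed 1 new [(1,2)] -> total=3
Click 4 (4,5) count=0: revealed 15 new [(3,3) (3,4) (3,5) (4,0) (4,1) (4,2) (4,3) (4,4) (4,5) (5,0) (5,1) (5,2) (5,3) (5,4) (5,5)] -> total=18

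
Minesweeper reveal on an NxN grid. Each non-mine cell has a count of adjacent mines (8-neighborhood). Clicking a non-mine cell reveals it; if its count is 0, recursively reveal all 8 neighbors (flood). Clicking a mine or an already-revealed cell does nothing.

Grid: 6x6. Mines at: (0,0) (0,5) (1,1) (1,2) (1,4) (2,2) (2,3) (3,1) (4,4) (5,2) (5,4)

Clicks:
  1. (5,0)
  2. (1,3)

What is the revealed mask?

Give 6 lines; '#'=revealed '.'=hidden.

Click 1 (5,0) count=0: revealed 4 new [(4,0) (4,1) (5,0) (5,1)] -> total=4
Click 2 (1,3) count=4: revealed 1 new [(1,3)] -> total=5

Answer: ......
...#..
......
......
##....
##....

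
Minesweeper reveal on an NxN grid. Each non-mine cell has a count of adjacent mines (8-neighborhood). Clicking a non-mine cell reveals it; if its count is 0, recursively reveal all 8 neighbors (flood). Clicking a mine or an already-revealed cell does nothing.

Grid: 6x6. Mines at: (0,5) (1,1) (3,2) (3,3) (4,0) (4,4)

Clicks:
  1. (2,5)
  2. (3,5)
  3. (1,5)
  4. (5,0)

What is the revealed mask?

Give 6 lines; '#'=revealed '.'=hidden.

Click 1 (2,5) count=0: revealed 6 new [(1,4) (1,5) (2,4) (2,5) (3,4) (3,5)] -> total=6
Click 2 (3,5) count=1: revealed 0 new [(none)] -> total=6
Click 3 (1,5) count=1: revealed 0 new [(none)] -> total=6
Click 4 (5,0) count=1: revealed 1 new [(5,0)] -> total=7

Answer: ......
....##
....##
....##
......
#.....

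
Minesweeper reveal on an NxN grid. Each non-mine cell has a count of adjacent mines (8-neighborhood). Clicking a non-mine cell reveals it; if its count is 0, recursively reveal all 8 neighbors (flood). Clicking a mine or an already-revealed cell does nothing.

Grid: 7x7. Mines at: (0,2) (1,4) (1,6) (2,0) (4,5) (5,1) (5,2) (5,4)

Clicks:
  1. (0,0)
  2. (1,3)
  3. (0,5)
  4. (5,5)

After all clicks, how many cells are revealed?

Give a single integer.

Answer: 7

Derivation:
Click 1 (0,0) count=0: revealed 4 new [(0,0) (0,1) (1,0) (1,1)] -> total=4
Click 2 (1,3) count=2: revealed 1 new [(1,3)] -> total=5
Click 3 (0,5) count=2: revealed 1 new [(0,5)] -> total=6
Click 4 (5,5) count=2: revealed 1 new [(5,5)] -> total=7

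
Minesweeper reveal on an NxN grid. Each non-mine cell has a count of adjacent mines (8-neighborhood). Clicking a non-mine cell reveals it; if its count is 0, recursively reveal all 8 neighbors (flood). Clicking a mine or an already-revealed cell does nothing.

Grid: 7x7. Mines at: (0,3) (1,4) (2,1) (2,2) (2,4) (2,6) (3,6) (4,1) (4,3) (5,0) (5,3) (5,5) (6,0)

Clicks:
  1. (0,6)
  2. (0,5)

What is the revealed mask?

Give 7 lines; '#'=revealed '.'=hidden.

Click 1 (0,6) count=0: revealed 4 new [(0,5) (0,6) (1,5) (1,6)] -> total=4
Click 2 (0,5) count=1: revealed 0 new [(none)] -> total=4

Answer: .....##
.....##
.......
.......
.......
.......
.......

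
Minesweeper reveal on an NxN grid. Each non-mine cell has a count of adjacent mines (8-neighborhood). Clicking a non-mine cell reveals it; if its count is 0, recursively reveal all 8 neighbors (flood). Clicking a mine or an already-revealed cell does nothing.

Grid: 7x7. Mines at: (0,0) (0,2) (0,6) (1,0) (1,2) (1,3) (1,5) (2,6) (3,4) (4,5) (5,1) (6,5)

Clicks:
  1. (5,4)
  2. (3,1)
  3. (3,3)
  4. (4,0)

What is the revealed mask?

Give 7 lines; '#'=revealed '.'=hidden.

Click 1 (5,4) count=2: revealed 1 new [(5,4)] -> total=1
Click 2 (3,1) count=0: revealed 12 new [(2,0) (2,1) (2,2) (2,3) (3,0) (3,1) (3,2) (3,3) (4,0) (4,1) (4,2) (4,3)] -> total=13
Click 3 (3,3) count=1: revealed 0 new [(none)] -> total=13
Click 4 (4,0) count=1: revealed 0 new [(none)] -> total=13

Answer: .......
.......
####...
####...
####...
....#..
.......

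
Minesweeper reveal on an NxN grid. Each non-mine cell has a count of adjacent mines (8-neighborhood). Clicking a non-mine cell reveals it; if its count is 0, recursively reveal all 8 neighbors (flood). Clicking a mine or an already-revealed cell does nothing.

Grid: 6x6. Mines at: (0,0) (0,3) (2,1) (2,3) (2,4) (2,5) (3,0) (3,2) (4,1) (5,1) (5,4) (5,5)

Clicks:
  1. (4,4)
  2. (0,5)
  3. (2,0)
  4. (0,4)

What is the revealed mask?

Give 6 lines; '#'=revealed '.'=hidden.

Click 1 (4,4) count=2: revealed 1 new [(4,4)] -> total=1
Click 2 (0,5) count=0: revealed 4 new [(0,4) (0,5) (1,4) (1,5)] -> total=5
Click 3 (2,0) count=2: revealed 1 new [(2,0)] -> total=6
Click 4 (0,4) count=1: revealed 0 new [(none)] -> total=6

Answer: ....##
....##
#.....
......
....#.
......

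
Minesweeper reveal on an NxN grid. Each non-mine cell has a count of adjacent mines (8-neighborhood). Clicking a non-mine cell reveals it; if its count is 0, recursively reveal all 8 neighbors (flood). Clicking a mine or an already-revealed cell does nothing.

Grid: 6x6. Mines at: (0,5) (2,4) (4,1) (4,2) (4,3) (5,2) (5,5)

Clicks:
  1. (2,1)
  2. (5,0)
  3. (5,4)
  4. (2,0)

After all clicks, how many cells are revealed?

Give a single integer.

Answer: 20

Derivation:
Click 1 (2,1) count=0: revealed 18 new [(0,0) (0,1) (0,2) (0,3) (0,4) (1,0) (1,1) (1,2) (1,3) (1,4) (2,0) (2,1) (2,2) (2,3) (3,0) (3,1) (3,2) (3,3)] -> total=18
Click 2 (5,0) count=1: revealed 1 new [(5,0)] -> total=19
Click 3 (5,4) count=2: revealed 1 new [(5,4)] -> total=20
Click 4 (2,0) count=0: revealed 0 new [(none)] -> total=20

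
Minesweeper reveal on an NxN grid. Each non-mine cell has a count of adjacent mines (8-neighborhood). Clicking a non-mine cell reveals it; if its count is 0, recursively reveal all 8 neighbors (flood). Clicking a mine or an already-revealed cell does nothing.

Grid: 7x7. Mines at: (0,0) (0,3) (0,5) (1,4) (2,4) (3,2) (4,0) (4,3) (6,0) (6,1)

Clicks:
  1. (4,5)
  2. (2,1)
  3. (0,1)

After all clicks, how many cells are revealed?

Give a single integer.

Answer: 22

Derivation:
Click 1 (4,5) count=0: revealed 20 new [(1,5) (1,6) (2,5) (2,6) (3,4) (3,5) (3,6) (4,4) (4,5) (4,6) (5,2) (5,3) (5,4) (5,5) (5,6) (6,2) (6,3) (6,4) (6,5) (6,6)] -> total=20
Click 2 (2,1) count=1: revealed 1 new [(2,1)] -> total=21
Click 3 (0,1) count=1: revealed 1 new [(0,1)] -> total=22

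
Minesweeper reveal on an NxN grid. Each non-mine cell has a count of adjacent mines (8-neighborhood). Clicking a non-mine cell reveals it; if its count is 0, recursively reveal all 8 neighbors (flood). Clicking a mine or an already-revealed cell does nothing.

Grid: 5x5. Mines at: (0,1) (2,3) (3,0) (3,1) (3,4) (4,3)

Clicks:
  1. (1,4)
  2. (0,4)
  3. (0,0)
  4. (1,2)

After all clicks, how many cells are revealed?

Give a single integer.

Answer: 7

Derivation:
Click 1 (1,4) count=1: revealed 1 new [(1,4)] -> total=1
Click 2 (0,4) count=0: revealed 5 new [(0,2) (0,3) (0,4) (1,2) (1,3)] -> total=6
Click 3 (0,0) count=1: revealed 1 new [(0,0)] -> total=7
Click 4 (1,2) count=2: revealed 0 new [(none)] -> total=7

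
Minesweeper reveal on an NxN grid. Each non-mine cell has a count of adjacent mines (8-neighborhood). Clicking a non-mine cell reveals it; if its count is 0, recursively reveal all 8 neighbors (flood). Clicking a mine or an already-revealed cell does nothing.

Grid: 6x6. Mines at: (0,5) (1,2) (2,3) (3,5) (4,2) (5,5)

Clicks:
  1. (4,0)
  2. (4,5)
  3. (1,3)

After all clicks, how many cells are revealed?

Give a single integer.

Click 1 (4,0) count=0: revealed 12 new [(0,0) (0,1) (1,0) (1,1) (2,0) (2,1) (3,0) (3,1) (4,0) (4,1) (5,0) (5,1)] -> total=12
Click 2 (4,5) count=2: revealed 1 new [(4,5)] -> total=13
Click 3 (1,3) count=2: revealed 1 new [(1,3)] -> total=14

Answer: 14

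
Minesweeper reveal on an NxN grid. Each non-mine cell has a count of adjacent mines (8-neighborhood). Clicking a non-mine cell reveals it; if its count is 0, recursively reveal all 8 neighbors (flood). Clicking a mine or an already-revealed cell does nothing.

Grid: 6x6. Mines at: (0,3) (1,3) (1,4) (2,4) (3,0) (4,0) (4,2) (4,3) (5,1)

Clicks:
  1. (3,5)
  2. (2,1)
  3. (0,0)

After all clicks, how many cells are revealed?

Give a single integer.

Answer: 10

Derivation:
Click 1 (3,5) count=1: revealed 1 new [(3,5)] -> total=1
Click 2 (2,1) count=1: revealed 1 new [(2,1)] -> total=2
Click 3 (0,0) count=0: revealed 8 new [(0,0) (0,1) (0,2) (1,0) (1,1) (1,2) (2,0) (2,2)] -> total=10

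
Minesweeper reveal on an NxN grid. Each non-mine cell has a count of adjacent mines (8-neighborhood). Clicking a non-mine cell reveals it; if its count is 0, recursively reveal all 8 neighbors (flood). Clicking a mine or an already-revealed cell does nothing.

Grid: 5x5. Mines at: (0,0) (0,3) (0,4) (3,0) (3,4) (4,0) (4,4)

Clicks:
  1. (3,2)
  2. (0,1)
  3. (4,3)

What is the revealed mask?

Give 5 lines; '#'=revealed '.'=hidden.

Answer: .#...
.###.
.###.
.###.
.###.

Derivation:
Click 1 (3,2) count=0: revealed 12 new [(1,1) (1,2) (1,3) (2,1) (2,2) (2,3) (3,1) (3,2) (3,3) (4,1) (4,2) (4,3)] -> total=12
Click 2 (0,1) count=1: revealed 1 new [(0,1)] -> total=13
Click 3 (4,3) count=2: revealed 0 new [(none)] -> total=13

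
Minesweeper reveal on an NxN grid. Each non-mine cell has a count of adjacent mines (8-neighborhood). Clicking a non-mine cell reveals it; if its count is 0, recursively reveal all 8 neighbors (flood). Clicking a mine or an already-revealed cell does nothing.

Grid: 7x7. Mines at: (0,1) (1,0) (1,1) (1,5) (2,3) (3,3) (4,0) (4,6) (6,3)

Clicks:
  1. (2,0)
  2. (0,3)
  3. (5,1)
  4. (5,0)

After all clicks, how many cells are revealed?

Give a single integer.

Answer: 9

Derivation:
Click 1 (2,0) count=2: revealed 1 new [(2,0)] -> total=1
Click 2 (0,3) count=0: revealed 6 new [(0,2) (0,3) (0,4) (1,2) (1,3) (1,4)] -> total=7
Click 3 (5,1) count=1: revealed 1 new [(5,1)] -> total=8
Click 4 (5,0) count=1: revealed 1 new [(5,0)] -> total=9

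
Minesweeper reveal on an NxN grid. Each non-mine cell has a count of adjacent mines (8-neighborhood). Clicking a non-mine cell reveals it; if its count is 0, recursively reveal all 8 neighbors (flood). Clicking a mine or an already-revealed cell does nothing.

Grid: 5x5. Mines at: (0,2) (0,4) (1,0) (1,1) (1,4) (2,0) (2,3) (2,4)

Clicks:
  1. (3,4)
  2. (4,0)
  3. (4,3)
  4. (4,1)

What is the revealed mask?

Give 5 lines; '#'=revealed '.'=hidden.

Answer: .....
.....
.....
#####
#####

Derivation:
Click 1 (3,4) count=2: revealed 1 new [(3,4)] -> total=1
Click 2 (4,0) count=0: revealed 9 new [(3,0) (3,1) (3,2) (3,3) (4,0) (4,1) (4,2) (4,3) (4,4)] -> total=10
Click 3 (4,3) count=0: revealed 0 new [(none)] -> total=10
Click 4 (4,1) count=0: revealed 0 new [(none)] -> total=10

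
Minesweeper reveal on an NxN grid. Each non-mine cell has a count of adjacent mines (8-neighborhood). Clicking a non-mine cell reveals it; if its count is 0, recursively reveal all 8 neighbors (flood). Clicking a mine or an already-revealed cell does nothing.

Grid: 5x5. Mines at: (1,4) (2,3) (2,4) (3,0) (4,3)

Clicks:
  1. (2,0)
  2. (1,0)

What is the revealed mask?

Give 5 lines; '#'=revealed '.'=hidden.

Answer: ####.
####.
###..
.....
.....

Derivation:
Click 1 (2,0) count=1: revealed 1 new [(2,0)] -> total=1
Click 2 (1,0) count=0: revealed 10 new [(0,0) (0,1) (0,2) (0,3) (1,0) (1,1) (1,2) (1,3) (2,1) (2,2)] -> total=11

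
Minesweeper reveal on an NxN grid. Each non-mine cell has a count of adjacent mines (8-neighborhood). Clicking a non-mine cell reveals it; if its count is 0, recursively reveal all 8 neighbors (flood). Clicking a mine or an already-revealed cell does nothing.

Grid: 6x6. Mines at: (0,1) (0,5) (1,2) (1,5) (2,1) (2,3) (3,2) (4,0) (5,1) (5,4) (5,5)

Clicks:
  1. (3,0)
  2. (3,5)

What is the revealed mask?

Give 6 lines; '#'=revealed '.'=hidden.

Answer: ......
......
....##
#...##
....##
......

Derivation:
Click 1 (3,0) count=2: revealed 1 new [(3,0)] -> total=1
Click 2 (3,5) count=0: revealed 6 new [(2,4) (2,5) (3,4) (3,5) (4,4) (4,5)] -> total=7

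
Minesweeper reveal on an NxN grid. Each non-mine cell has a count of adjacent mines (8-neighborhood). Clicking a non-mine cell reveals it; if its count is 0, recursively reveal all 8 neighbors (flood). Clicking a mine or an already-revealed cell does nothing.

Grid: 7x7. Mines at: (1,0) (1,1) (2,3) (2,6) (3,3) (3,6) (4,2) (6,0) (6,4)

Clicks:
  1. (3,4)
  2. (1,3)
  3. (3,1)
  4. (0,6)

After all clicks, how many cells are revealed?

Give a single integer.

Click 1 (3,4) count=2: revealed 1 new [(3,4)] -> total=1
Click 2 (1,3) count=1: revealed 1 new [(1,3)] -> total=2
Click 3 (3,1) count=1: revealed 1 new [(3,1)] -> total=3
Click 4 (0,6) count=0: revealed 9 new [(0,2) (0,3) (0,4) (0,5) (0,6) (1,2) (1,4) (1,5) (1,6)] -> total=12

Answer: 12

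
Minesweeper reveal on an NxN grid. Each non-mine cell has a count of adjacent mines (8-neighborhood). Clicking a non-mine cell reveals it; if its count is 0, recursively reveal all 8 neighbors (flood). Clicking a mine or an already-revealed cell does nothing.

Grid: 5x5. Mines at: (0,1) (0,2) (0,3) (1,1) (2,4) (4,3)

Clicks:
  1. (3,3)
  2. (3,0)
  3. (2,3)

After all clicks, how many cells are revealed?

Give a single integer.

Answer: 11

Derivation:
Click 1 (3,3) count=2: revealed 1 new [(3,3)] -> total=1
Click 2 (3,0) count=0: revealed 9 new [(2,0) (2,1) (2,2) (3,0) (3,1) (3,2) (4,0) (4,1) (4,2)] -> total=10
Click 3 (2,3) count=1: revealed 1 new [(2,3)] -> total=11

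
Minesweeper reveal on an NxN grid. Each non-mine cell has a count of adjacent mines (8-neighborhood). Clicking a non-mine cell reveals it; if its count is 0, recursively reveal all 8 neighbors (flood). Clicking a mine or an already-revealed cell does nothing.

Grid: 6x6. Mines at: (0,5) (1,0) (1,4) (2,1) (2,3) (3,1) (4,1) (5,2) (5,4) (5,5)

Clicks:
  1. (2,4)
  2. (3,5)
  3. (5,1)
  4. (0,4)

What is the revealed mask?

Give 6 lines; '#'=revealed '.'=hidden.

Answer: ....#.
......
....##
....##
....##
.#....

Derivation:
Click 1 (2,4) count=2: revealed 1 new [(2,4)] -> total=1
Click 2 (3,5) count=0: revealed 5 new [(2,5) (3,4) (3,5) (4,4) (4,5)] -> total=6
Click 3 (5,1) count=2: revealed 1 new [(5,1)] -> total=7
Click 4 (0,4) count=2: revealed 1 new [(0,4)] -> total=8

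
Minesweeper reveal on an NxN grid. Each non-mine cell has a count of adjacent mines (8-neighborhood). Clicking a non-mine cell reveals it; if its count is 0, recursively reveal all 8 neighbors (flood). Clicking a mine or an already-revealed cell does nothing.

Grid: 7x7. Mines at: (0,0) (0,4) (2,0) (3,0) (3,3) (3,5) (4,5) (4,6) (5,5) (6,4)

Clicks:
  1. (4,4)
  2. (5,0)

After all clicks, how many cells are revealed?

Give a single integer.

Answer: 13

Derivation:
Click 1 (4,4) count=4: revealed 1 new [(4,4)] -> total=1
Click 2 (5,0) count=0: revealed 12 new [(4,0) (4,1) (4,2) (4,3) (5,0) (5,1) (5,2) (5,3) (6,0) (6,1) (6,2) (6,3)] -> total=13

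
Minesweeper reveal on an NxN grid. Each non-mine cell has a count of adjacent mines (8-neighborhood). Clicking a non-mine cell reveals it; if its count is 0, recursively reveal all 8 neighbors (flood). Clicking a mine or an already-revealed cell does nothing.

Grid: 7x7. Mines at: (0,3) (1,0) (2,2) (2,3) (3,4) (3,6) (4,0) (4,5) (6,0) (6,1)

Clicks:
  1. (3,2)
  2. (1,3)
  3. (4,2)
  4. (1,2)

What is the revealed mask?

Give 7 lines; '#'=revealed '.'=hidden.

Click 1 (3,2) count=2: revealed 1 new [(3,2)] -> total=1
Click 2 (1,3) count=3: revealed 1 new [(1,3)] -> total=2
Click 3 (4,2) count=0: revealed 17 new [(3,1) (3,3) (4,1) (4,2) (4,3) (4,4) (5,1) (5,2) (5,3) (5,4) (5,5) (5,6) (6,2) (6,3) (6,4) (6,5) (6,6)] -> total=19
Click 4 (1,2) count=3: revealed 1 new [(1,2)] -> total=20

Answer: .......
..##...
.......
.###...
.####..
.######
..#####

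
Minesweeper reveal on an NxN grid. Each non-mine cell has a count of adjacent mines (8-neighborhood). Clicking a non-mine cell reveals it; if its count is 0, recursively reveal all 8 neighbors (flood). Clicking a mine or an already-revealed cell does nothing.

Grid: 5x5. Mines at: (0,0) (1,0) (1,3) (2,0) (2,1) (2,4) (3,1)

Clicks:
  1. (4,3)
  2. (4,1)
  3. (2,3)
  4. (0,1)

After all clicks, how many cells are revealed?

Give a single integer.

Click 1 (4,3) count=0: revealed 6 new [(3,2) (3,3) (3,4) (4,2) (4,3) (4,4)] -> total=6
Click 2 (4,1) count=1: revealed 1 new [(4,1)] -> total=7
Click 3 (2,3) count=2: revealed 1 new [(2,3)] -> total=8
Click 4 (0,1) count=2: revealed 1 new [(0,1)] -> total=9

Answer: 9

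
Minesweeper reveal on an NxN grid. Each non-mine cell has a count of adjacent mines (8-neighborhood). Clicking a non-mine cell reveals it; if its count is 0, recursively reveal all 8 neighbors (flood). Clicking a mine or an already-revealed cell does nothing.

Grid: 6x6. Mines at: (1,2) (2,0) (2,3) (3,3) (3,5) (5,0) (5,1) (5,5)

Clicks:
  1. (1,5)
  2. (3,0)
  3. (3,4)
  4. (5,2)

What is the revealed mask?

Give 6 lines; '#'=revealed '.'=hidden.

Answer: ...###
...###
....##
#...#.
......
..#...

Derivation:
Click 1 (1,5) count=0: revealed 8 new [(0,3) (0,4) (0,5) (1,3) (1,4) (1,5) (2,4) (2,5)] -> total=8
Click 2 (3,0) count=1: revealed 1 new [(3,0)] -> total=9
Click 3 (3,4) count=3: revealed 1 new [(3,4)] -> total=10
Click 4 (5,2) count=1: revealed 1 new [(5,2)] -> total=11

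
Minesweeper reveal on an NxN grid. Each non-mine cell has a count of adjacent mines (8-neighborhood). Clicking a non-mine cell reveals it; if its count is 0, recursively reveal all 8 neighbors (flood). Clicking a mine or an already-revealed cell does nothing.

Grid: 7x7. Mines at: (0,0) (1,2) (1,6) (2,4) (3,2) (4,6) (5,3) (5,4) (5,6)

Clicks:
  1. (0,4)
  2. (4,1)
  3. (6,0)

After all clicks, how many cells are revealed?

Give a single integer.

Answer: 21

Derivation:
Click 1 (0,4) count=0: revealed 6 new [(0,3) (0,4) (0,5) (1,3) (1,4) (1,5)] -> total=6
Click 2 (4,1) count=1: revealed 1 new [(4,1)] -> total=7
Click 3 (6,0) count=0: revealed 14 new [(1,0) (1,1) (2,0) (2,1) (3,0) (3,1) (4,0) (4,2) (5,0) (5,1) (5,2) (6,0) (6,1) (6,2)] -> total=21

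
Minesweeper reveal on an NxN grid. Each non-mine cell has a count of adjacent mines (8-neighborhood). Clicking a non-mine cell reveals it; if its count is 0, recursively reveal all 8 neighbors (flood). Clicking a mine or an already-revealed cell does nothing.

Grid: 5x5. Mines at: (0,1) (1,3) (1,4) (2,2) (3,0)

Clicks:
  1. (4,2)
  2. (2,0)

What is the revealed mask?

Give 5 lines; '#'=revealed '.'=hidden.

Answer: .....
.....
#..##
.####
.####

Derivation:
Click 1 (4,2) count=0: revealed 10 new [(2,3) (2,4) (3,1) (3,2) (3,3) (3,4) (4,1) (4,2) (4,3) (4,4)] -> total=10
Click 2 (2,0) count=1: revealed 1 new [(2,0)] -> total=11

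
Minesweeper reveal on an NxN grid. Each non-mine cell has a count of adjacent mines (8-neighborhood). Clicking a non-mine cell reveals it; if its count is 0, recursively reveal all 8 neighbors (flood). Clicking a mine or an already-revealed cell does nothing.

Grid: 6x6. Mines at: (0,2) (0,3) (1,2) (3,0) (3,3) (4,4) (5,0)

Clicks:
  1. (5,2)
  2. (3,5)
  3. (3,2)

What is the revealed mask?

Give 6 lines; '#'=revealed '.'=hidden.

Click 1 (5,2) count=0: revealed 6 new [(4,1) (4,2) (4,3) (5,1) (5,2) (5,3)] -> total=6
Click 2 (3,5) count=1: revealed 1 new [(3,5)] -> total=7
Click 3 (3,2) count=1: revealed 1 new [(3,2)] -> total=8

Answer: ......
......
......
..#..#
.###..
.###..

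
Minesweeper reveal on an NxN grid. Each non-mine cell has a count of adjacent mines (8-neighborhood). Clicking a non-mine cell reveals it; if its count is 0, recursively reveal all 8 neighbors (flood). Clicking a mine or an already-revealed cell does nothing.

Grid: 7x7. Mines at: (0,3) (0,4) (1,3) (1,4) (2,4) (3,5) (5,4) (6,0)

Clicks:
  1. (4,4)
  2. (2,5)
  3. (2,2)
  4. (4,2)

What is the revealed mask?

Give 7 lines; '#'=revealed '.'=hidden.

Answer: ###....
###....
####.#.
####...
#####..
####...
.###...

Derivation:
Click 1 (4,4) count=2: revealed 1 new [(4,4)] -> total=1
Click 2 (2,5) count=3: revealed 1 new [(2,5)] -> total=2
Click 3 (2,2) count=1: revealed 1 new [(2,2)] -> total=3
Click 4 (4,2) count=0: revealed 24 new [(0,0) (0,1) (0,2) (1,0) (1,1) (1,2) (2,0) (2,1) (2,3) (3,0) (3,1) (3,2) (3,3) (4,0) (4,1) (4,2) (4,3) (5,0) (5,1) (5,2) (5,3) (6,1) (6,2) (6,3)] -> total=27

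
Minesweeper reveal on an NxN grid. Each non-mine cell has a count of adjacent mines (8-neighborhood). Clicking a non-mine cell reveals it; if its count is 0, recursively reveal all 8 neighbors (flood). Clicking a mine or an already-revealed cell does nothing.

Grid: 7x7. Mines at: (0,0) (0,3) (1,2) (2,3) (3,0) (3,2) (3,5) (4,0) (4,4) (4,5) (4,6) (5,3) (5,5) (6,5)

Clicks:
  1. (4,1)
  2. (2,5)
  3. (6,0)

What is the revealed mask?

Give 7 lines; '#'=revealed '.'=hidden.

Click 1 (4,1) count=3: revealed 1 new [(4,1)] -> total=1
Click 2 (2,5) count=1: revealed 1 new [(2,5)] -> total=2
Click 3 (6,0) count=0: revealed 6 new [(5,0) (5,1) (5,2) (6,0) (6,1) (6,2)] -> total=8

Answer: .......
.......
.....#.
.......
.#.....
###....
###....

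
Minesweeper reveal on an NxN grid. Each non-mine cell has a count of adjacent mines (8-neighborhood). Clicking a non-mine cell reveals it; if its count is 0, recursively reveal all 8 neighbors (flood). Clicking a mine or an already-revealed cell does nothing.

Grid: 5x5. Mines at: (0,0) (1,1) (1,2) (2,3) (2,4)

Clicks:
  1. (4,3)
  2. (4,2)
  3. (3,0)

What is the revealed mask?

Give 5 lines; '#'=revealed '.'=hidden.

Answer: .....
.....
###..
#####
#####

Derivation:
Click 1 (4,3) count=0: revealed 13 new [(2,0) (2,1) (2,2) (3,0) (3,1) (3,2) (3,3) (3,4) (4,0) (4,1) (4,2) (4,3) (4,4)] -> total=13
Click 2 (4,2) count=0: revealed 0 new [(none)] -> total=13
Click 3 (3,0) count=0: revealed 0 new [(none)] -> total=13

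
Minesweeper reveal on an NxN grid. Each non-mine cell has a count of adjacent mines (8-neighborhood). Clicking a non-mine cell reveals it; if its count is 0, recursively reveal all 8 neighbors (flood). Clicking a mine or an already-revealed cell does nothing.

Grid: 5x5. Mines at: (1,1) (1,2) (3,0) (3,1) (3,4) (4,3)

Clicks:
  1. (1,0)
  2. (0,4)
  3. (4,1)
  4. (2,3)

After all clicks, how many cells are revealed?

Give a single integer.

Click 1 (1,0) count=1: revealed 1 new [(1,0)] -> total=1
Click 2 (0,4) count=0: revealed 6 new [(0,3) (0,4) (1,3) (1,4) (2,3) (2,4)] -> total=7
Click 3 (4,1) count=2: revealed 1 new [(4,1)] -> total=8
Click 4 (2,3) count=2: revealed 0 new [(none)] -> total=8

Answer: 8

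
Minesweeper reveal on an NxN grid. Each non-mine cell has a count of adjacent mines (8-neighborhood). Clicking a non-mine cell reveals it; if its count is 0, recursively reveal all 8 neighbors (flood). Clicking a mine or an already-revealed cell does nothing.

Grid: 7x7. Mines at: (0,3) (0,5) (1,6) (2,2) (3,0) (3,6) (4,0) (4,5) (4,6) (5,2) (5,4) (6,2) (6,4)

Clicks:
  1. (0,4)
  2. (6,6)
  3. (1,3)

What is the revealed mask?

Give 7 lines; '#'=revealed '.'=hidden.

Click 1 (0,4) count=2: revealed 1 new [(0,4)] -> total=1
Click 2 (6,6) count=0: revealed 4 new [(5,5) (5,6) (6,5) (6,6)] -> total=5
Click 3 (1,3) count=2: revealed 1 new [(1,3)] -> total=6

Answer: ....#..
...#...
.......
.......
.......
.....##
.....##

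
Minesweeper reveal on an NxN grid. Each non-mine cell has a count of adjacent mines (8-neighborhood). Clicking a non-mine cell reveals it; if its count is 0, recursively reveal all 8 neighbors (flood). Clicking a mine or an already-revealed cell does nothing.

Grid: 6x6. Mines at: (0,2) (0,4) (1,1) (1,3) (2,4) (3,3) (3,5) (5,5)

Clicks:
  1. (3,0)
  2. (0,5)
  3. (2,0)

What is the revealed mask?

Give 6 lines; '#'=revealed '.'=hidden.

Answer: .....#
......
###...
###...
#####.
#####.

Derivation:
Click 1 (3,0) count=0: revealed 16 new [(2,0) (2,1) (2,2) (3,0) (3,1) (3,2) (4,0) (4,1) (4,2) (4,3) (4,4) (5,0) (5,1) (5,2) (5,3) (5,4)] -> total=16
Click 2 (0,5) count=1: revealed 1 new [(0,5)] -> total=17
Click 3 (2,0) count=1: revealed 0 new [(none)] -> total=17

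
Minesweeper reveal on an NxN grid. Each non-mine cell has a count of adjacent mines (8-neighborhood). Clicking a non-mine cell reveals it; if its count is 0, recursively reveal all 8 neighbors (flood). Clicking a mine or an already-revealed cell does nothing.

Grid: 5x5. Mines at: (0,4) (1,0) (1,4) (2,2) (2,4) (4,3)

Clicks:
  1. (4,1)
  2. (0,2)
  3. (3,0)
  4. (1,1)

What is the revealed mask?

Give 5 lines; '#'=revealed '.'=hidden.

Click 1 (4,1) count=0: revealed 8 new [(2,0) (2,1) (3,0) (3,1) (3,2) (4,0) (4,1) (4,2)] -> total=8
Click 2 (0,2) count=0: revealed 6 new [(0,1) (0,2) (0,3) (1,1) (1,2) (1,3)] -> total=14
Click 3 (3,0) count=0: revealed 0 new [(none)] -> total=14
Click 4 (1,1) count=2: revealed 0 new [(none)] -> total=14

Answer: .###.
.###.
##...
###..
###..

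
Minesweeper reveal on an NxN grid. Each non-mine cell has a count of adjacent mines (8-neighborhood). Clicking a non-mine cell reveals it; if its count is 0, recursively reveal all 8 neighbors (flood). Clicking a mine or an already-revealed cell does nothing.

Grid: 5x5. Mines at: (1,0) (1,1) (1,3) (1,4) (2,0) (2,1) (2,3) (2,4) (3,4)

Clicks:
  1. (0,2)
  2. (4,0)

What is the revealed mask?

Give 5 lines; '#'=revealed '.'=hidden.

Answer: ..#..
.....
.....
####.
####.

Derivation:
Click 1 (0,2) count=2: revealed 1 new [(0,2)] -> total=1
Click 2 (4,0) count=0: revealed 8 new [(3,0) (3,1) (3,2) (3,3) (4,0) (4,1) (4,2) (4,3)] -> total=9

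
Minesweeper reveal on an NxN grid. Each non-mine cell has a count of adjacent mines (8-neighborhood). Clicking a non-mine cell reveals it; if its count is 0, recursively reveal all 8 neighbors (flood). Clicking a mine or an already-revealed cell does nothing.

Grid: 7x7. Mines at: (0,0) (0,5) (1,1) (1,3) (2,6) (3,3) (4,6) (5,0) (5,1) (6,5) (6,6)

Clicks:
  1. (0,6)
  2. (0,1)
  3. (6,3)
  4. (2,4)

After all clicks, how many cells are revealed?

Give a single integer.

Click 1 (0,6) count=1: revealed 1 new [(0,6)] -> total=1
Click 2 (0,1) count=2: revealed 1 new [(0,1)] -> total=2
Click 3 (6,3) count=0: revealed 9 new [(4,2) (4,3) (4,4) (5,2) (5,3) (5,4) (6,2) (6,3) (6,4)] -> total=11
Click 4 (2,4) count=2: revealed 1 new [(2,4)] -> total=12

Answer: 12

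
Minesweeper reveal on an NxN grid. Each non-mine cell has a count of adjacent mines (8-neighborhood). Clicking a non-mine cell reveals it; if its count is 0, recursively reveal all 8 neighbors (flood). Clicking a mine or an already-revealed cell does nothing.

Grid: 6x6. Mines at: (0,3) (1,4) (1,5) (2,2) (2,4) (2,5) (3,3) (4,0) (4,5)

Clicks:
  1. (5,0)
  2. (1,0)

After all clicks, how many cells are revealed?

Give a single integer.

Click 1 (5,0) count=1: revealed 1 new [(5,0)] -> total=1
Click 2 (1,0) count=0: revealed 10 new [(0,0) (0,1) (0,2) (1,0) (1,1) (1,2) (2,0) (2,1) (3,0) (3,1)] -> total=11

Answer: 11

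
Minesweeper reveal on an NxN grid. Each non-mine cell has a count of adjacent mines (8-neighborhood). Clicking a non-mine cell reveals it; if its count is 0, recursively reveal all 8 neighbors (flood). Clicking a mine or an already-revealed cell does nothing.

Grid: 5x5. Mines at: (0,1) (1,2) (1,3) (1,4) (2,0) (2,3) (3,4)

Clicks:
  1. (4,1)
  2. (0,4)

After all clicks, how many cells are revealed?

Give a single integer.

Answer: 9

Derivation:
Click 1 (4,1) count=0: revealed 8 new [(3,0) (3,1) (3,2) (3,3) (4,0) (4,1) (4,2) (4,3)] -> total=8
Click 2 (0,4) count=2: revealed 1 new [(0,4)] -> total=9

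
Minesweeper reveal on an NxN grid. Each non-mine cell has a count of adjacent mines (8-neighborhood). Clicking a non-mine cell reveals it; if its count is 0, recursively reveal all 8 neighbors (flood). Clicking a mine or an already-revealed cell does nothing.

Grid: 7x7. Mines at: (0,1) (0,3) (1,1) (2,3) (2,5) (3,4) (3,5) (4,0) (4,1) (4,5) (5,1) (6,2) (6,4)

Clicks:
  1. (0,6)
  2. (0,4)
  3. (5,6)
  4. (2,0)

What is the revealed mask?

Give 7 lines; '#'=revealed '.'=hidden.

Answer: ....###
....###
#......
.......
.......
......#
.......

Derivation:
Click 1 (0,6) count=0: revealed 6 new [(0,4) (0,5) (0,6) (1,4) (1,5) (1,6)] -> total=6
Click 2 (0,4) count=1: revealed 0 new [(none)] -> total=6
Click 3 (5,6) count=1: revealed 1 new [(5,6)] -> total=7
Click 4 (2,0) count=1: revealed 1 new [(2,0)] -> total=8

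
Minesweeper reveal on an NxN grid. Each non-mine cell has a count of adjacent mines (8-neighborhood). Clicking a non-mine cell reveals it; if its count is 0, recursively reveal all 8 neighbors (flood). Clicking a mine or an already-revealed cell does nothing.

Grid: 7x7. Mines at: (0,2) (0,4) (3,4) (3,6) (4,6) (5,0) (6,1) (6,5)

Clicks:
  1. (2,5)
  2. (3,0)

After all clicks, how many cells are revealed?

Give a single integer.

Click 1 (2,5) count=2: revealed 1 new [(2,5)] -> total=1
Click 2 (3,0) count=0: revealed 26 new [(0,0) (0,1) (1,0) (1,1) (1,2) (1,3) (2,0) (2,1) (2,2) (2,3) (3,0) (3,1) (3,2) (3,3) (4,0) (4,1) (4,2) (4,3) (4,4) (5,1) (5,2) (5,3) (5,4) (6,2) (6,3) (6,4)] -> total=27

Answer: 27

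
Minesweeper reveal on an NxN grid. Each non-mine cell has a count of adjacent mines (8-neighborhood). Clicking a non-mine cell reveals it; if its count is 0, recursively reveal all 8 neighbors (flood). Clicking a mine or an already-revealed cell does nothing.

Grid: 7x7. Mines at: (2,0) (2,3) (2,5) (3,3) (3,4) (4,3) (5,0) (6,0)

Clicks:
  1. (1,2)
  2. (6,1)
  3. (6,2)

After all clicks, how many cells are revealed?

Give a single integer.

Click 1 (1,2) count=1: revealed 1 new [(1,2)] -> total=1
Click 2 (6,1) count=2: revealed 1 new [(6,1)] -> total=2
Click 3 (6,2) count=0: revealed 16 new [(3,5) (3,6) (4,4) (4,5) (4,6) (5,1) (5,2) (5,3) (5,4) (5,5) (5,6) (6,2) (6,3) (6,4) (6,5) (6,6)] -> total=18

Answer: 18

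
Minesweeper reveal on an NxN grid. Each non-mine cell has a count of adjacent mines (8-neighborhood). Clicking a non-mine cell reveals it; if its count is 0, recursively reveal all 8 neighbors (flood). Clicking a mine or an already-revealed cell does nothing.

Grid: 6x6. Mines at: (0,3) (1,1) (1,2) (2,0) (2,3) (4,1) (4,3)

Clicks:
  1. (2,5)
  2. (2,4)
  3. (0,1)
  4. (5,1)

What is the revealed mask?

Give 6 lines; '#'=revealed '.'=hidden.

Answer: .#..##
....##
....##
....##
....##
.#..##

Derivation:
Click 1 (2,5) count=0: revealed 12 new [(0,4) (0,5) (1,4) (1,5) (2,4) (2,5) (3,4) (3,5) (4,4) (4,5) (5,4) (5,5)] -> total=12
Click 2 (2,4) count=1: revealed 0 new [(none)] -> total=12
Click 3 (0,1) count=2: revealed 1 new [(0,1)] -> total=13
Click 4 (5,1) count=1: revealed 1 new [(5,1)] -> total=14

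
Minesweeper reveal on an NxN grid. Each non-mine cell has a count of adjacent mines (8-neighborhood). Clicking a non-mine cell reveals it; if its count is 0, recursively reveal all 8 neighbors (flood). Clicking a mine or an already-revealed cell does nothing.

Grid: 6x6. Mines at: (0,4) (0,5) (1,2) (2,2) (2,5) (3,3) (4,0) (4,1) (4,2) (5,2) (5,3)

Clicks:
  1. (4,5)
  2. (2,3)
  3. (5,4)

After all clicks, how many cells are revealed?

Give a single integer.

Answer: 7

Derivation:
Click 1 (4,5) count=0: revealed 6 new [(3,4) (3,5) (4,4) (4,5) (5,4) (5,5)] -> total=6
Click 2 (2,3) count=3: revealed 1 new [(2,3)] -> total=7
Click 3 (5,4) count=1: revealed 0 new [(none)] -> total=7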